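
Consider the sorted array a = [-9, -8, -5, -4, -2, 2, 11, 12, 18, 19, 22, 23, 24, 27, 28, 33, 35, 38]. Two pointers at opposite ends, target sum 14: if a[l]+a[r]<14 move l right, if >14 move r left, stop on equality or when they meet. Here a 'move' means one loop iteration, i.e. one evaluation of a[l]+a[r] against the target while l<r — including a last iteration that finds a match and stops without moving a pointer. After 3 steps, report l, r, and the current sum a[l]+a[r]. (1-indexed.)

[1,18] -9+38=29 >14 → r--
[1,17] -9+35=26 >14 → r--
[1,16] -9+33=24 >14 → r--

l=1, r=15, sum=19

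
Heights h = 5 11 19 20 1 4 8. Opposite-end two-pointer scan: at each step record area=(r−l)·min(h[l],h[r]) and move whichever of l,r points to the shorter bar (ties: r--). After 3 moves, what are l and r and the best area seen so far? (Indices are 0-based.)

l=1, r=4, best area=40

[0,6] min(5,8)*6=30 best=30 * → l++
[1,6] min(11,8)*5=40 best=40 * → r--
[1,5] min(11,4)*4=16 best=40 → r--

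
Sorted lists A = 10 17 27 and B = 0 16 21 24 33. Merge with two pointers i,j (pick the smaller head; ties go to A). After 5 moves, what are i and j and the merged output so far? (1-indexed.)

i=3, j=4, merged so far=[0, 10, 16, 17, 21]

i=1 j=1: A[i]=10>B[j]=0 take 0, j++
i=1 j=2: A[i]=10<=B[j]=16 take 10, i++
i=2 j=2: A[i]=17>B[j]=16 take 16, j++
i=2 j=3: A[i]=17<=B[j]=21 take 17, i++
i=3 j=3: A[i]=27>B[j]=21 take 21, j++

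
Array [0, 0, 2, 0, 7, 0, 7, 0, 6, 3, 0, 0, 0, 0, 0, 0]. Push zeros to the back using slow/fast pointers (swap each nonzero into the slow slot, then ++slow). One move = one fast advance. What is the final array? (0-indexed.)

slow=0 fast=0: a[fast]=0, fast++
slow=0 fast=1: a[fast]=0, fast++
slow=0 fast=2: a[fast]=2≠0 swap→a[0]=2, slow++,fast++
slow=1 fast=3: a[fast]=0, fast++
slow=1 fast=4: a[fast]=7≠0 swap→a[1]=7, slow++,fast++
slow=2 fast=5: a[fast]=0, fast++
slow=2 fast=6: a[fast]=7≠0 swap→a[2]=7, slow++,fast++
slow=3 fast=7: a[fast]=0, fast++
slow=3 fast=8: a[fast]=6≠0 swap→a[3]=6, slow++,fast++
slow=4 fast=9: a[fast]=3≠0 swap→a[4]=3, slow++,fast++
slow=5 fast=10: a[fast]=0, fast++
slow=5 fast=11: a[fast]=0, fast++
slow=5 fast=12: a[fast]=0, fast++
slow=5 fast=13: a[fast]=0, fast++
slow=5 fast=14: a[fast]=0, fast++
slow=5 fast=15: a[fast]=0, fast++

[2, 7, 7, 6, 3, 0, 0, 0, 0, 0, 0, 0, 0, 0, 0, 0]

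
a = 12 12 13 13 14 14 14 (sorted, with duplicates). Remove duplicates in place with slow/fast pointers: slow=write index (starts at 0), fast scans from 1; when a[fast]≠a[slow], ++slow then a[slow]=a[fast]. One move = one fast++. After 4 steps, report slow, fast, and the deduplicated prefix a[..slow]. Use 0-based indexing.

(s=0,f=1) a[fast]=12=a[slow] dup → fast++
(s=0,f=2) a[fast]=13≠a[slow]=12 write a[1]=13 → slow++,fast++
(s=1,f=3) a[fast]=13=a[slow] dup → fast++
(s=1,f=4) a[fast]=14≠a[slow]=13 write a[2]=14 → slow++,fast++

slow=2, fast=5, prefix=[12, 13, 14]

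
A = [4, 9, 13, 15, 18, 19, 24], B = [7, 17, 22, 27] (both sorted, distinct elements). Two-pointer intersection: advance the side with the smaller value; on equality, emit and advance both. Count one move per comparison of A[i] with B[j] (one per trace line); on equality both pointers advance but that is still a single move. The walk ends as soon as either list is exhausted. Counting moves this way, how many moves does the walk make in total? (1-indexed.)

10 moves

i=1 j=1: 4<7, i++
i=2 j=1: 9>7, j++
i=2 j=2: 9<17, i++
i=3 j=2: 13<17, i++
i=4 j=2: 15<17, i++
i=5 j=2: 18>17, j++
i=5 j=3: 18<22, i++
i=6 j=3: 19<22, i++
i=7 j=3: 24>22, j++
i=7 j=4: 24<27, i++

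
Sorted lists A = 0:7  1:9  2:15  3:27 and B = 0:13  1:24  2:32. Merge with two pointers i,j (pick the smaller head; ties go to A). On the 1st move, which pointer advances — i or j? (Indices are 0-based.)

i

[i=0,j=0] A[i]=7<=B[j]=13 take 7 → i++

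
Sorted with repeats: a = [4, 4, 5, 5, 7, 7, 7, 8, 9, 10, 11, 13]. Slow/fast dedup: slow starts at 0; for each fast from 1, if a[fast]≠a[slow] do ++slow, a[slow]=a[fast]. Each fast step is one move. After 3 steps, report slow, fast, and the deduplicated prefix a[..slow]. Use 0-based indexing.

slow=1, fast=4, prefix=[4, 5]

(s=0,f=1) a[fast]=4=a[slow] dup → fast++
(s=0,f=2) a[fast]=5≠a[slow]=4 write a[1]=5 → slow++,fast++
(s=1,f=3) a[fast]=5=a[slow] dup → fast++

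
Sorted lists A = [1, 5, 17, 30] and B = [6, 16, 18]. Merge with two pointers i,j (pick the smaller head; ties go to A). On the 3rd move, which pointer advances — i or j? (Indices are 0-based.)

i=0 j=0: A[i]=1<=B[j]=6 take 1, i++
i=1 j=0: A[i]=5<=B[j]=6 take 5, i++
i=2 j=0: A[i]=17>B[j]=6 take 6, j++

j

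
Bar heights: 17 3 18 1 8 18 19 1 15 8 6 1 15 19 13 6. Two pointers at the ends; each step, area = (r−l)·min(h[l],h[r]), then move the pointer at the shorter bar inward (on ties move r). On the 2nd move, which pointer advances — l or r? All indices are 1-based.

l=1 r=16: min(17,6)*15=90 best=90 *, r--
l=1 r=15: min(17,13)*14=182 best=182 *, r--

r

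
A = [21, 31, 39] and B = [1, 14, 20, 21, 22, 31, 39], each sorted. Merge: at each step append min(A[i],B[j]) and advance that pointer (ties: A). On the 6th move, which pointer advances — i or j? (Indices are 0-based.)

i=0 j=0: A[i]=21>B[j]=1 take 1, j++
i=0 j=1: A[i]=21>B[j]=14 take 14, j++
i=0 j=2: A[i]=21>B[j]=20 take 20, j++
i=0 j=3: A[i]=21<=B[j]=21 take 21, i++
i=1 j=3: A[i]=31>B[j]=21 take 21, j++
i=1 j=4: A[i]=31>B[j]=22 take 22, j++

j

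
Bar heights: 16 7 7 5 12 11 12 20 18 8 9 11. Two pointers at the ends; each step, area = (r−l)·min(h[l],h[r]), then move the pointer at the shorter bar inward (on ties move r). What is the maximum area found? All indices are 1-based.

max area = 128

[1,12] min(16,11)*11=121 best=121 * → r--
[1,11] min(16,9)*10=90 best=121 → r--
[1,10] min(16,8)*9=72 best=121 → r--
[1,9] min(16,18)*8=128 best=128 * → l++
[2,9] min(7,18)*7=49 best=128 → l++
[3,9] min(7,18)*6=42 best=128 → l++
[4,9] min(5,18)*5=25 best=128 → l++
[5,9] min(12,18)*4=48 best=128 → l++
[6,9] min(11,18)*3=33 best=128 → l++
[7,9] min(12,18)*2=24 best=128 → l++
[8,9] min(20,18)*1=18 best=128 → r--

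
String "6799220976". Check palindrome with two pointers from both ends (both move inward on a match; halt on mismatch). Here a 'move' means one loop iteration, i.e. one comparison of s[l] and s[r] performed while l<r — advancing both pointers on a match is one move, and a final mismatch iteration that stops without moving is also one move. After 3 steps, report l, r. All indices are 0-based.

l=0 r=9: '6'=='6', l++,r--
l=1 r=8: '7'=='7', l++,r--
l=2 r=7: '9'=='9', l++,r--

l=3, r=6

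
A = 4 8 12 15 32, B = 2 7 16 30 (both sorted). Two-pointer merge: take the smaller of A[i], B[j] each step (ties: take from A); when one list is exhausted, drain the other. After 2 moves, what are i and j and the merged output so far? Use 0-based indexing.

i=1, j=1, merged so far=[2, 4]

[i=0,j=0] A[i]=4>B[j]=2 take 2 → j++
[i=0,j=1] A[i]=4<=B[j]=7 take 4 → i++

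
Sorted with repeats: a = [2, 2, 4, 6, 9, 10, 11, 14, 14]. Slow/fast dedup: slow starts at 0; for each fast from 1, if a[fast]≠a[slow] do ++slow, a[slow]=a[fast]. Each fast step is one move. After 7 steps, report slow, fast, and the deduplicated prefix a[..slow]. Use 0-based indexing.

slow=0 fast=1: a[fast]=2=a[slow] dup, fast++
slow=0 fast=2: a[fast]=4≠a[slow]=2 write a[1]=4, slow++,fast++
slow=1 fast=3: a[fast]=6≠a[slow]=4 write a[2]=6, slow++,fast++
slow=2 fast=4: a[fast]=9≠a[slow]=6 write a[3]=9, slow++,fast++
slow=3 fast=5: a[fast]=10≠a[slow]=9 write a[4]=10, slow++,fast++
slow=4 fast=6: a[fast]=11≠a[slow]=10 write a[5]=11, slow++,fast++
slow=5 fast=7: a[fast]=14≠a[slow]=11 write a[6]=14, slow++,fast++

slow=6, fast=8, prefix=[2, 4, 6, 9, 10, 11, 14]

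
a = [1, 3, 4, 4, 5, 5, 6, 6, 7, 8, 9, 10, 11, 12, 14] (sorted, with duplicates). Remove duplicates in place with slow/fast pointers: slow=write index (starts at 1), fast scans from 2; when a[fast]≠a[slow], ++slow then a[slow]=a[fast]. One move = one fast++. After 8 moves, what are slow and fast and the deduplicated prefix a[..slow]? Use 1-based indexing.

slow=6, fast=10, prefix=[1, 3, 4, 5, 6, 7]

(s=1,f=2) a[fast]=3≠a[slow]=1 write a[2]=3 → slow++,fast++
(s=2,f=3) a[fast]=4≠a[slow]=3 write a[3]=4 → slow++,fast++
(s=3,f=4) a[fast]=4=a[slow] dup → fast++
(s=3,f=5) a[fast]=5≠a[slow]=4 write a[4]=5 → slow++,fast++
(s=4,f=6) a[fast]=5=a[slow] dup → fast++
(s=4,f=7) a[fast]=6≠a[slow]=5 write a[5]=6 → slow++,fast++
(s=5,f=8) a[fast]=6=a[slow] dup → fast++
(s=5,f=9) a[fast]=7≠a[slow]=6 write a[6]=7 → slow++,fast++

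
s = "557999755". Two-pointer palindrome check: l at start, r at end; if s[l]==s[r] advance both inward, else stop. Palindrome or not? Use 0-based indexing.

palindrome

[0,8] '5'=='5' → l++,r--
[1,7] '5'=='5' → l++,r--
[2,6] '7'=='7' → l++,r--
[3,5] '9'=='9' → l++,r--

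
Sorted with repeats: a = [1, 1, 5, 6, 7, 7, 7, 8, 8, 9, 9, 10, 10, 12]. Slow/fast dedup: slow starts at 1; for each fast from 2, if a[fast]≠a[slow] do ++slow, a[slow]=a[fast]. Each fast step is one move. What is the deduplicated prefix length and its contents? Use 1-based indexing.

slow=1 fast=2: a[fast]=1=a[slow] dup, fast++
slow=1 fast=3: a[fast]=5≠a[slow]=1 write a[2]=5, slow++,fast++
slow=2 fast=4: a[fast]=6≠a[slow]=5 write a[3]=6, slow++,fast++
slow=3 fast=5: a[fast]=7≠a[slow]=6 write a[4]=7, slow++,fast++
slow=4 fast=6: a[fast]=7=a[slow] dup, fast++
slow=4 fast=7: a[fast]=7=a[slow] dup, fast++
slow=4 fast=8: a[fast]=8≠a[slow]=7 write a[5]=8, slow++,fast++
slow=5 fast=9: a[fast]=8=a[slow] dup, fast++
slow=5 fast=10: a[fast]=9≠a[slow]=8 write a[6]=9, slow++,fast++
slow=6 fast=11: a[fast]=9=a[slow] dup, fast++
slow=6 fast=12: a[fast]=10≠a[slow]=9 write a[7]=10, slow++,fast++
slow=7 fast=13: a[fast]=10=a[slow] dup, fast++
slow=7 fast=14: a[fast]=12≠a[slow]=10 write a[8]=12, slow++,fast++

length 8; prefix = [1, 5, 6, 7, 8, 9, 10, 12]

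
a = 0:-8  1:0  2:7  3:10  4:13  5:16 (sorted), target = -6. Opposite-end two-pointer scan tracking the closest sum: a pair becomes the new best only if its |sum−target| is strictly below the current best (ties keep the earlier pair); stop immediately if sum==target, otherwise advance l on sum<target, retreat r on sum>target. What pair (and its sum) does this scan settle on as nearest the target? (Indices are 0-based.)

pair (-8, 0) with sum -8 (|Δ|=2)

l=0 r=5: -8+16=8 d=14 *, r--
l=0 r=4: -8+13=5 d=11 *, r--
l=0 r=3: -8+10=2 d=8 *, r--
l=0 r=2: -8+7=-1 d=5 *, r--
l=0 r=1: -8+0=-8 d=2 *, l++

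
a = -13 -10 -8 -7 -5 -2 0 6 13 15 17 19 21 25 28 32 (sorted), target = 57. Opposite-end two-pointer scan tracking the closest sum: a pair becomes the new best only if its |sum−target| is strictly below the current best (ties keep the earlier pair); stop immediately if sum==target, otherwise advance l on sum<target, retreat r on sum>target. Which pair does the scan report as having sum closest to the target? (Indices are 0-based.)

[0,15] -13+32=19 d=38 * → l++
[1,15] -10+32=22 d=35 * → l++
[2,15] -8+32=24 d=33 * → l++
[3,15] -7+32=25 d=32 * → l++
[4,15] -5+32=27 d=30 * → l++
[5,15] -2+32=30 d=27 * → l++
[6,15] 0+32=32 d=25 * → l++
[7,15] 6+32=38 d=19 * → l++
[8,15] 13+32=45 d=12 * → l++
[9,15] 15+32=47 d=10 * → l++
[10,15] 17+32=49 d=8 * → l++
[11,15] 19+32=51 d=6 * → l++
[12,15] 21+32=53 d=4 * → l++
[13,15] 25+32=57 d=0 * → stop

pair (25, 32) with sum 57 (|Δ|=0)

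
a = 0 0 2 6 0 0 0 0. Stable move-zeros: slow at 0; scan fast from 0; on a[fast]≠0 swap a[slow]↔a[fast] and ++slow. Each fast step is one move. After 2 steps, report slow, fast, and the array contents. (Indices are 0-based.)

slow=0, fast=2, a=[0, 0, 2, 6, 0, 0, 0, 0]

slow=0 fast=0: a[fast]=0, fast++
slow=0 fast=1: a[fast]=0, fast++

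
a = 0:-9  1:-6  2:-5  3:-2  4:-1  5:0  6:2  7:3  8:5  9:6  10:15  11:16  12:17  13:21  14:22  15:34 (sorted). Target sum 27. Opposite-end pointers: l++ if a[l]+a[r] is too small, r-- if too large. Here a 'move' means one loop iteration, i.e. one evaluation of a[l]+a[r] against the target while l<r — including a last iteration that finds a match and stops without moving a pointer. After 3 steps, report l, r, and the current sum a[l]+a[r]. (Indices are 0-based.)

l=0 r=15: -9+34=25 <27, l++
l=1 r=15: -6+34=28 >27, r--
l=1 r=14: -6+22=16 <27, l++

l=2, r=14, sum=17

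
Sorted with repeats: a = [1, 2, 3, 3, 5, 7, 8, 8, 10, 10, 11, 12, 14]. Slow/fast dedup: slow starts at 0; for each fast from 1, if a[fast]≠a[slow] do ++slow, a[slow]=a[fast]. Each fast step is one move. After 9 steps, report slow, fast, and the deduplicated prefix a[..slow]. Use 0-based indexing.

slow=0 fast=1: a[fast]=2≠a[slow]=1 write a[1]=2, slow++,fast++
slow=1 fast=2: a[fast]=3≠a[slow]=2 write a[2]=3, slow++,fast++
slow=2 fast=3: a[fast]=3=a[slow] dup, fast++
slow=2 fast=4: a[fast]=5≠a[slow]=3 write a[3]=5, slow++,fast++
slow=3 fast=5: a[fast]=7≠a[slow]=5 write a[4]=7, slow++,fast++
slow=4 fast=6: a[fast]=8≠a[slow]=7 write a[5]=8, slow++,fast++
slow=5 fast=7: a[fast]=8=a[slow] dup, fast++
slow=5 fast=8: a[fast]=10≠a[slow]=8 write a[6]=10, slow++,fast++
slow=6 fast=9: a[fast]=10=a[slow] dup, fast++

slow=6, fast=10, prefix=[1, 2, 3, 5, 7, 8, 10]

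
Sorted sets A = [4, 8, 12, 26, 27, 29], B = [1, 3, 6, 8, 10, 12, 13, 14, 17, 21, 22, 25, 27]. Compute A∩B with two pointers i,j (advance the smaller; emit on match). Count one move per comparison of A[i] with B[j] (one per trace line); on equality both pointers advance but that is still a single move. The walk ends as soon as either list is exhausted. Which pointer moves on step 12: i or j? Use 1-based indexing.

[i=1,j=1] 4>1 → j++
[i=1,j=2] 4>3 → j++
[i=1,j=3] 4<6 → i++
[i=2,j=3] 8>6 → j++
[i=2,j=4] 8==8 emit → i++,j++
[i=3,j=5] 12>10 → j++
[i=3,j=6] 12==12 emit → i++,j++
[i=4,j=7] 26>13 → j++
[i=4,j=8] 26>14 → j++
[i=4,j=9] 26>17 → j++
[i=4,j=10] 26>21 → j++
[i=4,j=11] 26>22 → j++

j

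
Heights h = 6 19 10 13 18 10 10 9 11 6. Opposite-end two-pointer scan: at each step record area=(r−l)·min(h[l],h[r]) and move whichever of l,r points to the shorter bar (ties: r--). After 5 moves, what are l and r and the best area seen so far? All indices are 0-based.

l=1, r=5, best area=77

[0,9] min(6,6)*9=54 best=54 * → r--
[0,8] min(6,11)*8=48 best=54 → l++
[1,8] min(19,11)*7=77 best=77 * → r--
[1,7] min(19,9)*6=54 best=77 → r--
[1,6] min(19,10)*5=50 best=77 → r--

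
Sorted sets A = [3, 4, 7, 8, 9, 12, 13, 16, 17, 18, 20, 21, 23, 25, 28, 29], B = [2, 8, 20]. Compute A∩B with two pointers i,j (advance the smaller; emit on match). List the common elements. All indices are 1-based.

intersection = [8, 20]

[i=1,j=1] 3>2 → j++
[i=1,j=2] 3<8 → i++
[i=2,j=2] 4<8 → i++
[i=3,j=2] 7<8 → i++
[i=4,j=2] 8==8 emit → i++,j++
[i=5,j=3] 9<20 → i++
[i=6,j=3] 12<20 → i++
[i=7,j=3] 13<20 → i++
[i=8,j=3] 16<20 → i++
[i=9,j=3] 17<20 → i++
[i=10,j=3] 18<20 → i++
[i=11,j=3] 20==20 emit → i++,j++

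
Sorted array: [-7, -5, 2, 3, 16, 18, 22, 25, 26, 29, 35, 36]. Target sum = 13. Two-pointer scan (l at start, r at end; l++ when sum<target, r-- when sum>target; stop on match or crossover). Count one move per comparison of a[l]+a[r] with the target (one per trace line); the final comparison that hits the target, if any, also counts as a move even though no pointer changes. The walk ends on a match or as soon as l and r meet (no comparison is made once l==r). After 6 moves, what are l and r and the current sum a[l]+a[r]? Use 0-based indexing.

l=0, r=5, sum=11

l=0 r=11: -7+36=29 >13, r--
l=0 r=10: -7+35=28 >13, r--
l=0 r=9: -7+29=22 >13, r--
l=0 r=8: -7+26=19 >13, r--
l=0 r=7: -7+25=18 >13, r--
l=0 r=6: -7+22=15 >13, r--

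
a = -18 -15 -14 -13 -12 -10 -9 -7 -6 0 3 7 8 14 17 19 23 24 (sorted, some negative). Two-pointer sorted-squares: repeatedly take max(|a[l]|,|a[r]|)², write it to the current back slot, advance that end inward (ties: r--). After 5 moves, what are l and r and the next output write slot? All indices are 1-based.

l=2, r=14, next write slot=13

[1,18] |-18|<=|24| out[18]=576 → r--
[1,17] |-18|<=|23| out[17]=529 → r--
[1,16] |-18|<=|19| out[16]=361 → r--
[1,15] |-18|>|17| out[15]=324 → l++
[2,15] |-15|<=|17| out[14]=289 → r--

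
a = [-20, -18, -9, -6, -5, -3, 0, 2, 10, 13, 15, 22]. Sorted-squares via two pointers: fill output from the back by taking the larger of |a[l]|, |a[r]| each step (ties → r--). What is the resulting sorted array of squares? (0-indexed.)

[0,11] |-20|<=|22| out[11]=484 → r--
[0,10] |-20|>|15| out[10]=400 → l++
[1,10] |-18|>|15| out[9]=324 → l++
[2,10] |-9|<=|15| out[8]=225 → r--
[2,9] |-9|<=|13| out[7]=169 → r--
[2,8] |-9|<=|10| out[6]=100 → r--
[2,7] |-9|>|2| out[5]=81 → l++
[3,7] |-6|>|2| out[4]=36 → l++
[4,7] |-5|>|2| out[3]=25 → l++
[5,7] |-3|>|2| out[2]=9 → l++
[6,7] |0|<=|2| out[1]=4 → r--
[6,6] |0|<=|0| out[0]=0 → r--

[0, 4, 9, 25, 36, 81, 100, 169, 225, 324, 400, 484]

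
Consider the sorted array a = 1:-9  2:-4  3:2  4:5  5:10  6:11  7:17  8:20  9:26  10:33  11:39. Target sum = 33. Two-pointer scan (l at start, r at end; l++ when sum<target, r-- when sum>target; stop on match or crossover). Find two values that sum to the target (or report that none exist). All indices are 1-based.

no pair

l=1 r=11: -9+39=30 <33, l++
l=2 r=11: -4+39=35 >33, r--
l=2 r=10: -4+33=29 <33, l++
l=3 r=10: 2+33=35 >33, r--
l=3 r=9: 2+26=28 <33, l++
l=4 r=9: 5+26=31 <33, l++
l=5 r=9: 10+26=36 >33, r--
l=5 r=8: 10+20=30 <33, l++
l=6 r=8: 11+20=31 <33, l++
l=7 r=8: 17+20=37 >33, r--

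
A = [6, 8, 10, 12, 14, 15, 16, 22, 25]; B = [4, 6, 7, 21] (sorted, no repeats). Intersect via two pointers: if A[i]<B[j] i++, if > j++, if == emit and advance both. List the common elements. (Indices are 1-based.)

[i=1,j=1] 6>4 → j++
[i=1,j=2] 6==6 emit → i++,j++
[i=2,j=3] 8>7 → j++
[i=2,j=4] 8<21 → i++
[i=3,j=4] 10<21 → i++
[i=4,j=4] 12<21 → i++
[i=5,j=4] 14<21 → i++
[i=6,j=4] 15<21 → i++
[i=7,j=4] 16<21 → i++
[i=8,j=4] 22>21 → j++

intersection = [6]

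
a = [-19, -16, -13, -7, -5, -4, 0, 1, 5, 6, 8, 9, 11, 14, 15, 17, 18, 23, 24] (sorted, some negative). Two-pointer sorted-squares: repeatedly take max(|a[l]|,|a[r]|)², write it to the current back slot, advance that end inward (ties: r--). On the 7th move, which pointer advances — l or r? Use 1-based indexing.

r

[1,19] |-19|<=|24| out[19]=576 → r--
[1,18] |-19|<=|23| out[18]=529 → r--
[1,17] |-19|>|18| out[17]=361 → l++
[2,17] |-16|<=|18| out[16]=324 → r--
[2,16] |-16|<=|17| out[15]=289 → r--
[2,15] |-16|>|15| out[14]=256 → l++
[3,15] |-13|<=|15| out[13]=225 → r--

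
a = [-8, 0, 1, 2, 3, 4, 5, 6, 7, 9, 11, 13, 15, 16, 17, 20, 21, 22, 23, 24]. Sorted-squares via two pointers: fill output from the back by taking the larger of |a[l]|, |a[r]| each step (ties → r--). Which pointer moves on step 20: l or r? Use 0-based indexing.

l=0 r=19: |-8|<=|24| out[19]=576, r--
l=0 r=18: |-8|<=|23| out[18]=529, r--
l=0 r=17: |-8|<=|22| out[17]=484, r--
l=0 r=16: |-8|<=|21| out[16]=441, r--
l=0 r=15: |-8|<=|20| out[15]=400, r--
l=0 r=14: |-8|<=|17| out[14]=289, r--
l=0 r=13: |-8|<=|16| out[13]=256, r--
l=0 r=12: |-8|<=|15| out[12]=225, r--
l=0 r=11: |-8|<=|13| out[11]=169, r--
l=0 r=10: |-8|<=|11| out[10]=121, r--
l=0 r=9: |-8|<=|9| out[9]=81, r--
l=0 r=8: |-8|>|7| out[8]=64, l++
l=1 r=8: |0|<=|7| out[7]=49, r--
l=1 r=7: |0|<=|6| out[6]=36, r--
l=1 r=6: |0|<=|5| out[5]=25, r--
l=1 r=5: |0|<=|4| out[4]=16, r--
l=1 r=4: |0|<=|3| out[3]=9, r--
l=1 r=3: |0|<=|2| out[2]=4, r--
l=1 r=2: |0|<=|1| out[1]=1, r--
l=1 r=1: |0|<=|0| out[0]=0, r--

r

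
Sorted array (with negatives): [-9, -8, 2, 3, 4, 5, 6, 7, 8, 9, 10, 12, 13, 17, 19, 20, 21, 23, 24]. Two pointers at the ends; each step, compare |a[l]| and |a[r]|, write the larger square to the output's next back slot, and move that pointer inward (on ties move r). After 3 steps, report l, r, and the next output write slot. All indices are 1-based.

l=1 r=19: |-9|<=|24| out[19]=576, r--
l=1 r=18: |-9|<=|23| out[18]=529, r--
l=1 r=17: |-9|<=|21| out[17]=441, r--

l=1, r=16, next write slot=16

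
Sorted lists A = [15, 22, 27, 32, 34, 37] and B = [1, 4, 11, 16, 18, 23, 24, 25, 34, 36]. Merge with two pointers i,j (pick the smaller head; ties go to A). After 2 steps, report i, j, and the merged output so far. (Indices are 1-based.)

i=1, j=3, merged so far=[1, 4]

[i=1,j=1] A[i]=15>B[j]=1 take 1 → j++
[i=1,j=2] A[i]=15>B[j]=4 take 4 → j++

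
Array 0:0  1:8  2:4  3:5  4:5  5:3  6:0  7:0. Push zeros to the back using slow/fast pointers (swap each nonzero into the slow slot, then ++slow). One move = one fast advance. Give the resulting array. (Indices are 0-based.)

slow=0 fast=0: a[fast]=0, fast++
slow=0 fast=1: a[fast]=8≠0 swap→a[0]=8, slow++,fast++
slow=1 fast=2: a[fast]=4≠0 swap→a[1]=4, slow++,fast++
slow=2 fast=3: a[fast]=5≠0 swap→a[2]=5, slow++,fast++
slow=3 fast=4: a[fast]=5≠0 swap→a[3]=5, slow++,fast++
slow=4 fast=5: a[fast]=3≠0 swap→a[4]=3, slow++,fast++
slow=5 fast=6: a[fast]=0, fast++
slow=5 fast=7: a[fast]=0, fast++

[8, 4, 5, 5, 3, 0, 0, 0]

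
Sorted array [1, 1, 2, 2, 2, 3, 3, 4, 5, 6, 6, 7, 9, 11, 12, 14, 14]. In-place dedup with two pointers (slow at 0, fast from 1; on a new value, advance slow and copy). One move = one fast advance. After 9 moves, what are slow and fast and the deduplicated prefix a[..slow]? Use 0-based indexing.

(s=0,f=1) a[fast]=1=a[slow] dup → fast++
(s=0,f=2) a[fast]=2≠a[slow]=1 write a[1]=2 → slow++,fast++
(s=1,f=3) a[fast]=2=a[slow] dup → fast++
(s=1,f=4) a[fast]=2=a[slow] dup → fast++
(s=1,f=5) a[fast]=3≠a[slow]=2 write a[2]=3 → slow++,fast++
(s=2,f=6) a[fast]=3=a[slow] dup → fast++
(s=2,f=7) a[fast]=4≠a[slow]=3 write a[3]=4 → slow++,fast++
(s=3,f=8) a[fast]=5≠a[slow]=4 write a[4]=5 → slow++,fast++
(s=4,f=9) a[fast]=6≠a[slow]=5 write a[5]=6 → slow++,fast++

slow=5, fast=10, prefix=[1, 2, 3, 4, 5, 6]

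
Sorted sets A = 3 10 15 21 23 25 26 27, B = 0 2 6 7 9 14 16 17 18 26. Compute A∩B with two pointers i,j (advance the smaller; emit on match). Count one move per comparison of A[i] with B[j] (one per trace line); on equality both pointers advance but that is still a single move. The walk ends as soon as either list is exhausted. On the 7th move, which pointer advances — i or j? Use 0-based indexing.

i

[i=0,j=0] 3>0 → j++
[i=0,j=1] 3>2 → j++
[i=0,j=2] 3<6 → i++
[i=1,j=2] 10>6 → j++
[i=1,j=3] 10>7 → j++
[i=1,j=4] 10>9 → j++
[i=1,j=5] 10<14 → i++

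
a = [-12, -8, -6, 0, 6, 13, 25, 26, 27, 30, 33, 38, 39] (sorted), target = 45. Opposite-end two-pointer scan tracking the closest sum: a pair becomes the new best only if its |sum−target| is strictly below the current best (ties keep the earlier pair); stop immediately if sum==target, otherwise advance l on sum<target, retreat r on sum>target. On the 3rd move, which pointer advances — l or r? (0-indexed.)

l

l=0 r=12: -12+39=27 d=18 *, l++
l=1 r=12: -8+39=31 d=14 *, l++
l=2 r=12: -6+39=33 d=12 *, l++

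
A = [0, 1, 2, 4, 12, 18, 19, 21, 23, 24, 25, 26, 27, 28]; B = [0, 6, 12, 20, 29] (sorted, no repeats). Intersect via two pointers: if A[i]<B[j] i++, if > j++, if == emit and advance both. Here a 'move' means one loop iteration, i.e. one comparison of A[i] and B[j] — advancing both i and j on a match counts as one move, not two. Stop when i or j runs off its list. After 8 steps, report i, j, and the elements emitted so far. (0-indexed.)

i=0 j=0: 0==0 emit, i++,j++
i=1 j=1: 1<6, i++
i=2 j=1: 2<6, i++
i=3 j=1: 4<6, i++
i=4 j=1: 12>6, j++
i=4 j=2: 12==12 emit, i++,j++
i=5 j=3: 18<20, i++
i=6 j=3: 19<20, i++

i=7, j=3, emitted=[0, 12]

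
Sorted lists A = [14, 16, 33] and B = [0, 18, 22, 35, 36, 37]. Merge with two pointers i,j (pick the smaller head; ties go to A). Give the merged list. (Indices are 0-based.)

[0, 14, 16, 18, 22, 33, 35, 36, 37]

i=0 j=0: A[i]=14>B[j]=0 take 0, j++
i=0 j=1: A[i]=14<=B[j]=18 take 14, i++
i=1 j=1: A[i]=16<=B[j]=18 take 16, i++
i=2 j=1: A[i]=33>B[j]=18 take 18, j++
i=2 j=2: A[i]=33>B[j]=22 take 22, j++
i=2 j=3: A[i]=33<=B[j]=35 take 33, i++
i=3 j=3: A done, take B[j]=35, j++
i=3 j=4: A done, take B[j]=36, j++
i=3 j=5: A done, take B[j]=37, j++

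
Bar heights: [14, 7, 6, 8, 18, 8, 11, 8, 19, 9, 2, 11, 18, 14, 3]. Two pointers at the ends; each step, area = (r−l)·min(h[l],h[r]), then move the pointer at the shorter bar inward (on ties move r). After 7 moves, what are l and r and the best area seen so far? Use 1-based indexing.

l=5, r=12, best area=182

l=1 r=15: min(14,3)*14=42 best=42 *, r--
l=1 r=14: min(14,14)*13=182 best=182 *, r--
l=1 r=13: min(14,18)*12=168 best=182, l++
l=2 r=13: min(7,18)*11=77 best=182, l++
l=3 r=13: min(6,18)*10=60 best=182, l++
l=4 r=13: min(8,18)*9=72 best=182, l++
l=5 r=13: min(18,18)*8=144 best=182, r--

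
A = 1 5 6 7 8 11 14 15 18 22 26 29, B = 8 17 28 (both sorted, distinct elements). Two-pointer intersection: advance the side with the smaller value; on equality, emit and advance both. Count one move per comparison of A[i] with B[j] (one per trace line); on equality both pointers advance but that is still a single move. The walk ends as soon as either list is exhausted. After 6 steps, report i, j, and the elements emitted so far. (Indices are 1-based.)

i=7, j=2, emitted=[8]

i=1 j=1: 1<8, i++
i=2 j=1: 5<8, i++
i=3 j=1: 6<8, i++
i=4 j=1: 7<8, i++
i=5 j=1: 8==8 emit, i++,j++
i=6 j=2: 11<17, i++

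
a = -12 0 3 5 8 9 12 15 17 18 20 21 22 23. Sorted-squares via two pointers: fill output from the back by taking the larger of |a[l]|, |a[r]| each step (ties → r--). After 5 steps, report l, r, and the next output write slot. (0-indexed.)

l=0, r=8, next write slot=8

[0,13] |-12|<=|23| out[13]=529 → r--
[0,12] |-12|<=|22| out[12]=484 → r--
[0,11] |-12|<=|21| out[11]=441 → r--
[0,10] |-12|<=|20| out[10]=400 → r--
[0,9] |-12|<=|18| out[9]=324 → r--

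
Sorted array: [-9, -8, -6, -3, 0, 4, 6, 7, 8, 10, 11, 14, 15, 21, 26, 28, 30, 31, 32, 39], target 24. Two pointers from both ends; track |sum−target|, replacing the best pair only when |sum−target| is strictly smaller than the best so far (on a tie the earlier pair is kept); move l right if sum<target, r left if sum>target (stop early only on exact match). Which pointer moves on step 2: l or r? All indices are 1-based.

l

[1,20] -9+39=30 d=6 * → r--
[1,19] -9+32=23 d=1 * → l++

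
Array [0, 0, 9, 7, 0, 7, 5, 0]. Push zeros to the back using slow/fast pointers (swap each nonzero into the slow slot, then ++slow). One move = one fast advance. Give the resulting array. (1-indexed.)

[9, 7, 7, 5, 0, 0, 0, 0]

slow=1 fast=1: a[fast]=0, fast++
slow=1 fast=2: a[fast]=0, fast++
slow=1 fast=3: a[fast]=9≠0 swap→a[1]=9, slow++,fast++
slow=2 fast=4: a[fast]=7≠0 swap→a[2]=7, slow++,fast++
slow=3 fast=5: a[fast]=0, fast++
slow=3 fast=6: a[fast]=7≠0 swap→a[3]=7, slow++,fast++
slow=4 fast=7: a[fast]=5≠0 swap→a[4]=5, slow++,fast++
slow=5 fast=8: a[fast]=0, fast++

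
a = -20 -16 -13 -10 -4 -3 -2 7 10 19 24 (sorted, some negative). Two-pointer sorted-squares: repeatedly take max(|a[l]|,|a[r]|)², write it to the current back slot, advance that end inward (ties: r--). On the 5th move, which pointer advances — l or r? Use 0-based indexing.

l

l=0 r=10: |-20|<=|24| out[10]=576, r--
l=0 r=9: |-20|>|19| out[9]=400, l++
l=1 r=9: |-16|<=|19| out[8]=361, r--
l=1 r=8: |-16|>|10| out[7]=256, l++
l=2 r=8: |-13|>|10| out[6]=169, l++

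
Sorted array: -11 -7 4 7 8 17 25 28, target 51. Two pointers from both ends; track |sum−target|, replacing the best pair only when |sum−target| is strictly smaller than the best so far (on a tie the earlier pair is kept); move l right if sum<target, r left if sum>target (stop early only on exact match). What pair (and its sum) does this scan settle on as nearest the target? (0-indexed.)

[0,7] -11+28=17 d=34 * → l++
[1,7] -7+28=21 d=30 * → l++
[2,7] 4+28=32 d=19 * → l++
[3,7] 7+28=35 d=16 * → l++
[4,7] 8+28=36 d=15 * → l++
[5,7] 17+28=45 d=6 * → l++
[6,7] 25+28=53 d=2 * → r--

pair (25, 28) with sum 53 (|Δ|=2)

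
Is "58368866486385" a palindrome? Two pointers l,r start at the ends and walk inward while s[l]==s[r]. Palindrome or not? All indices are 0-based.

[0,13] '5'=='5' → l++,r--
[1,12] '8'=='8' → l++,r--
[2,11] '3'=='3' → l++,r--
[3,10] '6'=='6' → l++,r--
[4,9] '8'=='8' → l++,r--
[5,8] '8'!='4' → stop

not a palindrome (mismatch at 5,8)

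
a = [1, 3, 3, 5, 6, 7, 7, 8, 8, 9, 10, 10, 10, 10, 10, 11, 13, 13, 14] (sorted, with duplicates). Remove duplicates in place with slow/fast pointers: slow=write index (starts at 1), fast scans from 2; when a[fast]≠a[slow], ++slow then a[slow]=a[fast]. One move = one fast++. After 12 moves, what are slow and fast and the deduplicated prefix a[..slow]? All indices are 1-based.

slow=1 fast=2: a[fast]=3≠a[slow]=1 write a[2]=3, slow++,fast++
slow=2 fast=3: a[fast]=3=a[slow] dup, fast++
slow=2 fast=4: a[fast]=5≠a[slow]=3 write a[3]=5, slow++,fast++
slow=3 fast=5: a[fast]=6≠a[slow]=5 write a[4]=6, slow++,fast++
slow=4 fast=6: a[fast]=7≠a[slow]=6 write a[5]=7, slow++,fast++
slow=5 fast=7: a[fast]=7=a[slow] dup, fast++
slow=5 fast=8: a[fast]=8≠a[slow]=7 write a[6]=8, slow++,fast++
slow=6 fast=9: a[fast]=8=a[slow] dup, fast++
slow=6 fast=10: a[fast]=9≠a[slow]=8 write a[7]=9, slow++,fast++
slow=7 fast=11: a[fast]=10≠a[slow]=9 write a[8]=10, slow++,fast++
slow=8 fast=12: a[fast]=10=a[slow] dup, fast++
slow=8 fast=13: a[fast]=10=a[slow] dup, fast++

slow=8, fast=14, prefix=[1, 3, 5, 6, 7, 8, 9, 10]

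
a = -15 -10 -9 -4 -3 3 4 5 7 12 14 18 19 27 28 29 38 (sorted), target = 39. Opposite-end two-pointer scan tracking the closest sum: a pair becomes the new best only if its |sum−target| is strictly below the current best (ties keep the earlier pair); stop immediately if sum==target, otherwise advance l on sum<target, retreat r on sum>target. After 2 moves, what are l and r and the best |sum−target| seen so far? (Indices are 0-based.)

l=2, r=16, best |Δ|=11

l=0 r=16: -15+38=23 d=16 *, l++
l=1 r=16: -10+38=28 d=11 *, l++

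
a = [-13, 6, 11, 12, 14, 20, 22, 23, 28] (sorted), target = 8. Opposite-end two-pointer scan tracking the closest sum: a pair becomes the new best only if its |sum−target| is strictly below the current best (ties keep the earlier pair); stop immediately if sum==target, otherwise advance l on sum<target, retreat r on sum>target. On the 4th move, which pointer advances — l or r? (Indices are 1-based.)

l

l=1 r=9: -13+28=15 d=7 *, r--
l=1 r=8: -13+23=10 d=2 *, r--
l=1 r=7: -13+22=9 d=1 *, r--
l=1 r=6: -13+20=7 d=1, l++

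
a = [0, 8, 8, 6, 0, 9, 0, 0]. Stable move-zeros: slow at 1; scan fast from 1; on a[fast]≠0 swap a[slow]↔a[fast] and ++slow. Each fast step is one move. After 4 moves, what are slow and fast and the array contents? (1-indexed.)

slow=4, fast=5, a=[8, 8, 6, 0, 0, 9, 0, 0]

(s=1,f=1) a[fast]=0 → fast++
(s=1,f=2) a[fast]=8≠0 swap→a[1]=8 → slow++,fast++
(s=2,f=3) a[fast]=8≠0 swap→a[2]=8 → slow++,fast++
(s=3,f=4) a[fast]=6≠0 swap→a[3]=6 → slow++,fast++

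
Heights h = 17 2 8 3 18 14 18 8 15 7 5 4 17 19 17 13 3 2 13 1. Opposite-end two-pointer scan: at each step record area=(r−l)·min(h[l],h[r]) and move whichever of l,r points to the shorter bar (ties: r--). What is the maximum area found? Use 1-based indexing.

l=1 r=20: min(17,1)*19=19 best=19 *, r--
l=1 r=19: min(17,13)*18=234 best=234 *, r--
l=1 r=18: min(17,2)*17=34 best=234, r--
l=1 r=17: min(17,3)*16=48 best=234, r--
l=1 r=16: min(17,13)*15=195 best=234, r--
l=1 r=15: min(17,17)*14=238 best=238 *, r--
l=1 r=14: min(17,19)*13=221 best=238, l++
l=2 r=14: min(2,19)*12=24 best=238, l++
l=3 r=14: min(8,19)*11=88 best=238, l++
l=4 r=14: min(3,19)*10=30 best=238, l++
l=5 r=14: min(18,19)*9=162 best=238, l++
l=6 r=14: min(14,19)*8=112 best=238, l++
l=7 r=14: min(18,19)*7=126 best=238, l++
l=8 r=14: min(8,19)*6=48 best=238, l++
l=9 r=14: min(15,19)*5=75 best=238, l++
l=10 r=14: min(7,19)*4=28 best=238, l++
l=11 r=14: min(5,19)*3=15 best=238, l++
l=12 r=14: min(4,19)*2=8 best=238, l++
l=13 r=14: min(17,19)*1=17 best=238, l++

max area = 238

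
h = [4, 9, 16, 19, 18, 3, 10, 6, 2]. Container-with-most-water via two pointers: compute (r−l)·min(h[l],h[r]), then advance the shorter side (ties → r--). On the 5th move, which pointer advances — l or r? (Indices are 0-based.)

r

[0,8] min(4,2)*8=16 best=16 * → r--
[0,7] min(4,6)*7=28 best=28 * → l++
[1,7] min(9,6)*6=36 best=36 * → r--
[1,6] min(9,10)*5=45 best=45 * → l++
[2,6] min(16,10)*4=40 best=45 → r--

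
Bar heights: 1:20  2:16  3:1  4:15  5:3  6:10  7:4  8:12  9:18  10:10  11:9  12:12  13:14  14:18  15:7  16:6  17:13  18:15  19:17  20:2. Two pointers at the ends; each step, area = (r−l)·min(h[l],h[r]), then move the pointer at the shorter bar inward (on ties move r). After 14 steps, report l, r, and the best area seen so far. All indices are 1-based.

l=1, r=6, best area=306

l=1 r=20: min(20,2)*19=38 best=38 *, r--
l=1 r=19: min(20,17)*18=306 best=306 *, r--
l=1 r=18: min(20,15)*17=255 best=306, r--
l=1 r=17: min(20,13)*16=208 best=306, r--
l=1 r=16: min(20,6)*15=90 best=306, r--
l=1 r=15: min(20,7)*14=98 best=306, r--
l=1 r=14: min(20,18)*13=234 best=306, r--
l=1 r=13: min(20,14)*12=168 best=306, r--
l=1 r=12: min(20,12)*11=132 best=306, r--
l=1 r=11: min(20,9)*10=90 best=306, r--
l=1 r=10: min(20,10)*9=90 best=306, r--
l=1 r=9: min(20,18)*8=144 best=306, r--
l=1 r=8: min(20,12)*7=84 best=306, r--
l=1 r=7: min(20,4)*6=24 best=306, r--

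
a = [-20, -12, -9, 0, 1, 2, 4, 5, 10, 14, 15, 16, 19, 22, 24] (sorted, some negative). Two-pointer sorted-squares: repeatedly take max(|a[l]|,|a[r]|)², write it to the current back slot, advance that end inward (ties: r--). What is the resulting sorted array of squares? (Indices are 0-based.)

[0,14] |-20|<=|24| out[14]=576 → r--
[0,13] |-20|<=|22| out[13]=484 → r--
[0,12] |-20|>|19| out[12]=400 → l++
[1,12] |-12|<=|19| out[11]=361 → r--
[1,11] |-12|<=|16| out[10]=256 → r--
[1,10] |-12|<=|15| out[9]=225 → r--
[1,9] |-12|<=|14| out[8]=196 → r--
[1,8] |-12|>|10| out[7]=144 → l++
[2,8] |-9|<=|10| out[6]=100 → r--
[2,7] |-9|>|5| out[5]=81 → l++
[3,7] |0|<=|5| out[4]=25 → r--
[3,6] |0|<=|4| out[3]=16 → r--
[3,5] |0|<=|2| out[2]=4 → r--
[3,4] |0|<=|1| out[1]=1 → r--
[3,3] |0|<=|0| out[0]=0 → r--

[0, 1, 4, 16, 25, 81, 100, 144, 196, 225, 256, 361, 400, 484, 576]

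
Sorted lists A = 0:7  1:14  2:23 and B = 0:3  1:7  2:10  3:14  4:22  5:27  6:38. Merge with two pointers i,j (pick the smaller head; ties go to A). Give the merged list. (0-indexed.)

[3, 7, 7, 10, 14, 14, 22, 23, 27, 38]

[i=0,j=0] A[i]=7>B[j]=3 take 3 → j++
[i=0,j=1] A[i]=7<=B[j]=7 take 7 → i++
[i=1,j=1] A[i]=14>B[j]=7 take 7 → j++
[i=1,j=2] A[i]=14>B[j]=10 take 10 → j++
[i=1,j=3] A[i]=14<=B[j]=14 take 14 → i++
[i=2,j=3] A[i]=23>B[j]=14 take 14 → j++
[i=2,j=4] A[i]=23>B[j]=22 take 22 → j++
[i=2,j=5] A[i]=23<=B[j]=27 take 23 → i++
[i=3,j=5] A done, take B[j]=27 → j++
[i=3,j=6] A done, take B[j]=38 → j++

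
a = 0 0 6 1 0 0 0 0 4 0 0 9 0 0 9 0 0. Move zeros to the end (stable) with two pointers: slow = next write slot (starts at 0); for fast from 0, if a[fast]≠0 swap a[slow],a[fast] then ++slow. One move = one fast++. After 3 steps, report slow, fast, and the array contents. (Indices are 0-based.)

slow=1, fast=3, a=[6, 0, 0, 1, 0, 0, 0, 0, 4, 0, 0, 9, 0, 0, 9, 0, 0]

slow=0 fast=0: a[fast]=0, fast++
slow=0 fast=1: a[fast]=0, fast++
slow=0 fast=2: a[fast]=6≠0 swap→a[0]=6, slow++,fast++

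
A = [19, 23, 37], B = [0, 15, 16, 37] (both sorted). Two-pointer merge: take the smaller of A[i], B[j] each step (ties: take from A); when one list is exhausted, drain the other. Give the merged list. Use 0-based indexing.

[i=0,j=0] A[i]=19>B[j]=0 take 0 → j++
[i=0,j=1] A[i]=19>B[j]=15 take 15 → j++
[i=0,j=2] A[i]=19>B[j]=16 take 16 → j++
[i=0,j=3] A[i]=19<=B[j]=37 take 19 → i++
[i=1,j=3] A[i]=23<=B[j]=37 take 23 → i++
[i=2,j=3] A[i]=37<=B[j]=37 take 37 → i++
[i=3,j=3] A done, take B[j]=37 → j++

[0, 15, 16, 19, 23, 37, 37]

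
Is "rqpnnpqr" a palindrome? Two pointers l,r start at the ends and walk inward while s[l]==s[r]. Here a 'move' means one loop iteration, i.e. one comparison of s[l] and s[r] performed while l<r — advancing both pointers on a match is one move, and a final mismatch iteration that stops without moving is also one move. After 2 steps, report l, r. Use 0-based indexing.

l=2, r=5

[0,7] 'r'=='r' → l++,r--
[1,6] 'q'=='q' → l++,r--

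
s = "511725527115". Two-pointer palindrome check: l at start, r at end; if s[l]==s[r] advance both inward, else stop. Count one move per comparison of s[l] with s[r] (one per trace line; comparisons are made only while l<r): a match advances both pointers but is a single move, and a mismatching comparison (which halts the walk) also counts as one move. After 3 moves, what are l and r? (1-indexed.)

l=1 r=12: '5'=='5', l++,r--
l=2 r=11: '1'=='1', l++,r--
l=3 r=10: '1'=='1', l++,r--

l=4, r=9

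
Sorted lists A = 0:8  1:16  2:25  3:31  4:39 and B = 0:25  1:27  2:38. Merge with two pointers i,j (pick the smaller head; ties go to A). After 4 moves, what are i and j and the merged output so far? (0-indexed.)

i=0 j=0: A[i]=8<=B[j]=25 take 8, i++
i=1 j=0: A[i]=16<=B[j]=25 take 16, i++
i=2 j=0: A[i]=25<=B[j]=25 take 25, i++
i=3 j=0: A[i]=31>B[j]=25 take 25, j++

i=3, j=1, merged so far=[8, 16, 25, 25]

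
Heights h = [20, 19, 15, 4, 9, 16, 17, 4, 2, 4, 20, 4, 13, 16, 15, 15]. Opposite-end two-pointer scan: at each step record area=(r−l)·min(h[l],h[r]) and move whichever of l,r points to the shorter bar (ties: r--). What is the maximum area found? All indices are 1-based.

[1,16] min(20,15)*15=225 best=225 * → r--
[1,15] min(20,15)*14=210 best=225 → r--
[1,14] min(20,16)*13=208 best=225 → r--
[1,13] min(20,13)*12=156 best=225 → r--
[1,12] min(20,4)*11=44 best=225 → r--
[1,11] min(20,20)*10=200 best=225 → r--
[1,10] min(20,4)*9=36 best=225 → r--
[1,9] min(20,2)*8=16 best=225 → r--
[1,8] min(20,4)*7=28 best=225 → r--
[1,7] min(20,17)*6=102 best=225 → r--
[1,6] min(20,16)*5=80 best=225 → r--
[1,5] min(20,9)*4=36 best=225 → r--
[1,4] min(20,4)*3=12 best=225 → r--
[1,3] min(20,15)*2=30 best=225 → r--
[1,2] min(20,19)*1=19 best=225 → r--

max area = 225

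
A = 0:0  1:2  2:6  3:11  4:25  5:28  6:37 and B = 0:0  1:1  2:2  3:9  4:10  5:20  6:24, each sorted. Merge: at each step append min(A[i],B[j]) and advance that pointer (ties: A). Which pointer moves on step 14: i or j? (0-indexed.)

[i=0,j=0] A[i]=0<=B[j]=0 take 0 → i++
[i=1,j=0] A[i]=2>B[j]=0 take 0 → j++
[i=1,j=1] A[i]=2>B[j]=1 take 1 → j++
[i=1,j=2] A[i]=2<=B[j]=2 take 2 → i++
[i=2,j=2] A[i]=6>B[j]=2 take 2 → j++
[i=2,j=3] A[i]=6<=B[j]=9 take 6 → i++
[i=3,j=3] A[i]=11>B[j]=9 take 9 → j++
[i=3,j=4] A[i]=11>B[j]=10 take 10 → j++
[i=3,j=5] A[i]=11<=B[j]=20 take 11 → i++
[i=4,j=5] A[i]=25>B[j]=20 take 20 → j++
[i=4,j=6] A[i]=25>B[j]=24 take 24 → j++
[i=4,j=7] B done, take A[i]=25 → i++
[i=5,j=7] B done, take A[i]=28 → i++
[i=6,j=7] B done, take A[i]=37 → i++

i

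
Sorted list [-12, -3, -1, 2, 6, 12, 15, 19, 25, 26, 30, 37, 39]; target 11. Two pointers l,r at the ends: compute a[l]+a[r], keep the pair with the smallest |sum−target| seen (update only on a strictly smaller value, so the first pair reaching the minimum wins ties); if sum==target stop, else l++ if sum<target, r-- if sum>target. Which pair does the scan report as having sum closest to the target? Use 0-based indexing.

l=0 r=12: -12+39=27 d=16 *, r--
l=0 r=11: -12+37=25 d=14 *, r--
l=0 r=10: -12+30=18 d=7 *, r--
l=0 r=9: -12+26=14 d=3 *, r--
l=0 r=8: -12+25=13 d=2 *, r--
l=0 r=7: -12+19=7 d=4, l++
l=1 r=7: -3+19=16 d=5, r--
l=1 r=6: -3+15=12 d=1 *, r--
l=1 r=5: -3+12=9 d=2, l++
l=2 r=5: -1+12=11 d=0 *, stop

pair (-1, 12) with sum 11 (|Δ|=0)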